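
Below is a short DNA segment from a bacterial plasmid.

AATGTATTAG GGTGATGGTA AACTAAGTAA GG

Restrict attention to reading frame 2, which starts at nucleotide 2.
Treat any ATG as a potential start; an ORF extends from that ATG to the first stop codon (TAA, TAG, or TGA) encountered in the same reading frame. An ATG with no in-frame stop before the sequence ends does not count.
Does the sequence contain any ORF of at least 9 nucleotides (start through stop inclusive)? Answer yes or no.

yes

Frame 2: ATG TAT TAG GGT GAT GGT AAA CTA AGT AAG — ATG at 2, stop TAG at 8 → 9 nt.
Frame 2 has an ORF of 9 nucleotides (positions 2–10) ≥ 9, so yes.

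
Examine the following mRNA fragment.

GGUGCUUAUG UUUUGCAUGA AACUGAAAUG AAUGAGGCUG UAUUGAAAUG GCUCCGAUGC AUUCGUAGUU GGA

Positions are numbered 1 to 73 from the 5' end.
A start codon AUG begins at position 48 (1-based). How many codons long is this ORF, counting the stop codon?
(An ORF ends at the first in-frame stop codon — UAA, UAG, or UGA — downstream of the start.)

Codons from position 48: AUG (48–50), GCU (51–53), CCG (54–56), AUG (57–59), CAU (60–62), UCG (63–65), UAG (66–68).
UAG is the first in-frame stop; that's 7 codons including the stop.

7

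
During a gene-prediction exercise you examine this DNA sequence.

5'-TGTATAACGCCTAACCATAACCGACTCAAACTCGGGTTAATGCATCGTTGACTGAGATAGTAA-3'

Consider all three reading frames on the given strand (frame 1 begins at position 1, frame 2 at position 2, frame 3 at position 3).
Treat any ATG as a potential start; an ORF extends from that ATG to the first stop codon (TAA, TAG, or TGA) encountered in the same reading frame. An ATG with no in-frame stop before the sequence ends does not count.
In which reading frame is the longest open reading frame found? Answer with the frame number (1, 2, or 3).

Frame 1: TGT ATA ACG CCT AAC CAT AAC CGA CTC AAA CTC GGG TTA ATG CAT CGT TGA CTG AGA TAG TAA — ATG at 40, stop TGA at 49 → 12 nt.
Frame 2: GTA TAA CGC CTA ACC ATA ACC GAC TCA AAC TCG GGT TAA TGC ATC GTT GAC TGA GAT AGT — no ATG→stop ORF.
Frame 3: TAT AAC GCC TAA CCA TAA CCG ACT CAA ACT CGG GTT AAT GCA TCG TTG ACT GAG ATA GTA — no ATG→stop ORF.
Longest ORF is 12 nt in frame 1 (positions 40–51).

1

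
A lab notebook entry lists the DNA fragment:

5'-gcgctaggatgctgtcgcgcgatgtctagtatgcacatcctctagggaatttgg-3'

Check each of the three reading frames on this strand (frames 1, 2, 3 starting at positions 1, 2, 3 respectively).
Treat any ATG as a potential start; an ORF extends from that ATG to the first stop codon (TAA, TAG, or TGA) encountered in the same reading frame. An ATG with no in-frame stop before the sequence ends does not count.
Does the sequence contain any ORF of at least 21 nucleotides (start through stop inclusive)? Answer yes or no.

Frame 1: GCG CTA GGA TGC TGT CGC GCG ATG TCT AGT ATG CAC ATC CTC TAG GGA ATT TGG — ATG at 22, stop TAG at 43 → 24 nt; ATG at 31, stop TAG at 43 → 15 nt.
Frame 2: CGC TAG GAT GCT GTC GCG CGA TGT CTA GTA TGC ACA TCC TCT AGG GAA TTT — no ATG→stop ORF.
Frame 3: GCT AGG ATG CTG TCG CGC GAT GTC TAG TAT GCA CAT CCT CTA GGG AAT TTG — ATG at 9, stop TAG at 27 → 21 nt.
Frame 1 has an ORF of 24 nucleotides (positions 22–45) ≥ 21, so yes.

yes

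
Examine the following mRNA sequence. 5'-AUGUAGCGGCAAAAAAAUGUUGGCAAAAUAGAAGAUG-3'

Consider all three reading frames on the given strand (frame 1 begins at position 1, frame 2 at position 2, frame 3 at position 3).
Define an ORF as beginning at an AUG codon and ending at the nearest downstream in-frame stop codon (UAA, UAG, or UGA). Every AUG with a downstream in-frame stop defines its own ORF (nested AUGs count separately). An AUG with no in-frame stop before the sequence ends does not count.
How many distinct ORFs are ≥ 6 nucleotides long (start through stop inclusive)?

2

Frame 1: AUG UAG CGG CAA AAA AAU GUU GGC AAA AUA GAA GAU — AUG at 1, stop UAG at 4 → 6 nt.
Frame 2: UGU AGC GGC AAA AAA AUG UUG GCA AAA UAG AAG AUG — AUG at 17, stop UAG at 29 → 15 nt.
Frame 3: GUA GCG GCA AAA AAA UGU UGG CAA AAU AGA AGA — no AUG→stop ORF.
ORFs ≥ 6 nucleotides: frame 1 1–6 (6 nucleotides), frame 2 17–31 (15 nucleotides). Count = 2.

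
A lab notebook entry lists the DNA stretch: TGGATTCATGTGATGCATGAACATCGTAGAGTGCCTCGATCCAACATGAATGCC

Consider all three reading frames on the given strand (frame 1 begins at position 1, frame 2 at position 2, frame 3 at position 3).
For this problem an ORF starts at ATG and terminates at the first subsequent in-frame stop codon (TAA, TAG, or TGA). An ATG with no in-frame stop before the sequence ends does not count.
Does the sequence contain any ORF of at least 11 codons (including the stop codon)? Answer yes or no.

Frame 1: TGG ATT CAT GTG ATG CAT GAA CAT CGT AGA GTG CCT CGA TCC AAC ATG AAT GCC — no ATG→stop ORF.
Frame 2: GGA TTC ATG TGA TGC ATG AAC ATC GTA GAG TGC CTC GAT CCA ACA TGA ATG — ATG at 8, stop TGA at 11 → 6 nt; ATG at 17, stop TGA at 47 → 33 nt.
Frame 3: GAT TCA TGT GAT GCA TGA ACA TCG TAG AGT GCC TCG ATC CAA CAT GAA TGC — no ATG→stop ORF.
Frame 2 has an ORF of 11 codons (positions 17–49) ≥ 11, so yes.

yes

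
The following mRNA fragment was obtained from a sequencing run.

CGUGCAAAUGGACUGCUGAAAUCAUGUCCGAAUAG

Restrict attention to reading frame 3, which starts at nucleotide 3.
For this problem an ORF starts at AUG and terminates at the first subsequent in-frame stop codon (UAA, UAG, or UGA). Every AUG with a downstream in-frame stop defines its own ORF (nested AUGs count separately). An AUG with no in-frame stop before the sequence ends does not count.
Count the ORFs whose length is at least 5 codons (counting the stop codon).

Frame 3: UGC AAA UGG ACU GCU GAA AUC AUG UCC GAA UAG — AUG at 24, stop UAG at 33 → 12 nt.
No ORF reaches 5 codons. Count = 0.

0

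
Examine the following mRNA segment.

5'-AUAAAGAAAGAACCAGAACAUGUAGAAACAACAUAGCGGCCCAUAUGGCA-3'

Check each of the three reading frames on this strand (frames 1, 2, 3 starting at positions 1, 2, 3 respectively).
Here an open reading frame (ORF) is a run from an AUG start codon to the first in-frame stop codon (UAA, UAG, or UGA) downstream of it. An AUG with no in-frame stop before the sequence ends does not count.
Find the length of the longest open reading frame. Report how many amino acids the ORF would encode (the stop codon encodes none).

1

Frame 1: AUA AAG AAA GAA CCA GAA CAU GUA GAA ACA ACA UAG CGG CCC AUA UGG — no AUG→stop ORF.
Frame 2: UAA AGA AAG AAC CAG AAC AUG UAG AAA CAA CAU AGC GGC CCA UAU GGC — AUG at 20, stop UAG at 23 → 6 nt.
Frame 3: AAA GAA AGA ACC AGA ACA UGU AGA AAC AAC AUA GCG GCC CAU AUG GCA — no AUG→stop ORF.
Longest: frame 2, positions 20–25, 6 nt = 2 codons = 1 aa. → 1 amino acids.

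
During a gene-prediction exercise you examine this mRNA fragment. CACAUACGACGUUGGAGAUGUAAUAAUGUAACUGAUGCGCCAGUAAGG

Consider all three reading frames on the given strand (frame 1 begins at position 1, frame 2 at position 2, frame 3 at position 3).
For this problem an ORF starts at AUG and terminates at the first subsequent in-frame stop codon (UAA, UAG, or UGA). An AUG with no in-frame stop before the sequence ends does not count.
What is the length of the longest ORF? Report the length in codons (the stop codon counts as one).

Frame 1: CAC AUA CGA CGU UGG AGA UGU AAU AAU GUA ACU GAU GCG CCA GUA AGG — no AUG→stop ORF.
Frame 2: ACA UAC GAC GUU GGA GAU GUA AUA AUG UAA CUG AUG CGC CAG UAA — AUG at 26, stop UAA at 29 → 6 nt; AUG at 35, stop UAA at 44 → 12 nt.
Frame 3: CAU ACG ACG UUG GAG AUG UAA UAA UGU AAC UGA UGC GCC AGU AAG — AUG at 18, stop UAA at 21 → 6 nt.
Longest: frame 2, positions 35–46, 12 nt = 4 codons = 3 aa. → 4 codons.

4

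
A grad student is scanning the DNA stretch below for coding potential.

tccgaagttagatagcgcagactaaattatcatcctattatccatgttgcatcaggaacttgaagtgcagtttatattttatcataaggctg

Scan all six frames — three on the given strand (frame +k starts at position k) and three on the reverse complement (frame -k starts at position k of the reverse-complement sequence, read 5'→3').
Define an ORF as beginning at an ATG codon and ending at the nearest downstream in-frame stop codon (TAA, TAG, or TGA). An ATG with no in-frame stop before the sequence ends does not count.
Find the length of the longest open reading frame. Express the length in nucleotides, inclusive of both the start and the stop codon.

48

Reverse complement (5'→3'): CAGCCTTATGATAAAATATAAACTGCACTTCAAGTTCCTGATGCAACATGGATAATAGGATGATAATTTAGTCTGCGCTATCTAACTTCGGA
Frame +1: TCC GAA GTT AGA TAG CGC AGA CTA AAT TAT CAT CCT ATT ATC CAT GTT GCA TCA GGA ACT TGA AGT GCA GTT TAT ATT TTA TCA TAA GGC — no ATG→stop ORF.
Frame +2: CCG AAG TTA GAT AGC GCA GAC TAA ATT ATC ATC CTA TTA TCC ATG TTG CAT CAG GAA CTT GAA GTG CAG TTT ATA TTT TAT CAT AAG GCT — no ATG→stop ORF.
Frame +3: CGA AGT TAG ATA GCG CAG ACT AAA TTA TCA TCC TAT TAT CCA TGT TGC ATC AGG AAC TTG AAG TGC AGT TTA TAT TTT ATC ATA AGG CTG — no ATG→stop ORF.
Frame -1: CAG CCT TAT GAT AAA ATA TAA ACT GCA CTT CAA GTT CCT GAT GCA ACA TGG ATA ATA GGA TGA TAA TTT AGT CTG CGC TAT CTA ACT TCG — no ATG→stop ORF.
Frame -2: AGC CTT ATG ATA AAA TAT AAA CTG CAC TTC AAG TTC CTG ATG CAA CAT GGA TAA TAG GAT GAT AAT TTA GTC TGC GCT ATC TAA CTT CGG — ATG at 8, stop TAA at 53 → 48 nt; ATG at 41, stop TAA at 53 → 15 nt.
Frame -3: GCC TTA TGA TAA AAT ATA AAC TGC ACT TCA AGT TCC TGA TGC AAC ATG GAT AAT AGG ATG ATA ATT TAG TCT GCG CTA TCT AAC TTC GGA — ATG at 48, stop TAG at 69 → 24 nt; ATG at 60, stop TAG at 69 → 12 nt.
Longest: frame -2, positions 8–55, 48 nt = 16 codons = 15 aa. → 48 nucleotides.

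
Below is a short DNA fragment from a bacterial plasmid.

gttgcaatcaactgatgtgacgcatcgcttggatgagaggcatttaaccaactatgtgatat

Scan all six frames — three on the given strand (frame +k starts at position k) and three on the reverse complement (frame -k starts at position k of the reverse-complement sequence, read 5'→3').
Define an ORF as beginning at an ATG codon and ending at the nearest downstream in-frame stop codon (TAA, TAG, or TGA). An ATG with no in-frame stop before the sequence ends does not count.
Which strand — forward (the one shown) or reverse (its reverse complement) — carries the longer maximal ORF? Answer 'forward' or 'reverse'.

Reverse complement (5'→3'): ATATCACATAGTTGGTTAAATGCCTCTCATCCAAGCGATGCGTCACATCAGTTGATTGCAAC
Frame +1: GTT GCA ATC AAC TGA TGT GAC GCA TCG CTT GGA TGA GAG GCA TTT AAC CAA CTA TGT GAT — no ATG→stop ORF.
Frame +2: TTG CAA TCA ACT GAT GTG ACG CAT CGC TTG GAT GAG AGG CAT TTA ACC AAC TAT GTG ATA — no ATG→stop ORF.
Frame +3: TGC AAT CAA CTG ATG TGA CGC ATC GCT TGG ATG AGA GGC ATT TAA CCA ACT ATG TGA TAT — ATG at 15, stop TGA at 18 → 6 nt; ATG at 33, stop TAA at 45 → 15 nt; ATG at 54, stop TGA at 57 → 6 nt.
Frame -1: ATA TCA CAT AGT TGG TTA AAT GCC TCT CAT CCA AGC GAT GCG TCA CAT CAG TTG ATT GCA — no ATG→stop ORF.
Frame -2: TAT CAC ATA GTT GGT TAA ATG CCT CTC ATC CAA GCG ATG CGT CAC ATC AGT TGA TTG CAA — ATG at 20, stop TGA at 53 → 36 nt; ATG at 38, stop TGA at 53 → 18 nt.
Frame -3: ATC ACA TAG TTG GTT AAA TGC CTC TCA TCC AAG CGA TGC GTC ACA TCA GTT GAT TGC AAC — no ATG→stop ORF.
Forward-strand max 15 nt; reverse-strand max 36 nt. The reverse strand has the longer ORF.

reverse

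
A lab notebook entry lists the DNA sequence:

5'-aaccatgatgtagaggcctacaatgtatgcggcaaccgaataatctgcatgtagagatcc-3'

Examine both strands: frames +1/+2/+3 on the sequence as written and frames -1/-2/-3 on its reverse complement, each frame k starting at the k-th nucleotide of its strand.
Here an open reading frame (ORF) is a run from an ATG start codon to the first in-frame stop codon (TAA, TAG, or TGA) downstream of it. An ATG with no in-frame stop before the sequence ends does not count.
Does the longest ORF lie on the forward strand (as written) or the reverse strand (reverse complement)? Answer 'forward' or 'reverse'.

Reverse complement (5'→3'): GGATCTCTACATGCAGATTATTCGGTTGCCGCATACATTGTAGGCCTCTACATCATGGTT
Frame +1: AAC CAT GAT GTA GAG GCC TAC AAT GTA TGC GGC AAC CGA ATA ATC TGC ATG TAG AGA TCC — ATG at 49, stop TAG at 52 → 6 nt.
Frame +2: ACC ATG ATG TAG AGG CCT ACA ATG TAT GCG GCA ACC GAA TAA TCT GCA TGT AGA GAT — ATG at 5, stop TAG at 11 → 9 nt; ATG at 8, stop TAG at 11 → 6 nt; ATG at 23, stop TAA at 41 → 21 nt.
Frame +3: CCA TGA TGT AGA GGC CTA CAA TGT ATG CGG CAA CCG AAT AAT CTG CAT GTA GAG ATC — no ATG→stop ORF.
Frame -1: GGA TCT CTA CAT GCA GAT TAT TCG GTT GCC GCA TAC ATT GTA GGC CTC TAC ATC ATG GTT — no ATG→stop ORF.
Frame -2: GAT CTC TAC ATG CAG ATT ATT CGG TTG CCG CAT ACA TTG TAG GCC TCT ACA TCA TGG — ATG at 11, stop TAG at 41 → 33 nt.
Frame -3: ATC TCT ACA TGC AGA TTA TTC GGT TGC CGC ATA CAT TGT AGG CCT CTA CAT CAT GGT — no ATG→stop ORF.
Forward-strand max 21 nt; reverse-strand max 33 nt. The reverse strand has the longer ORF.

reverse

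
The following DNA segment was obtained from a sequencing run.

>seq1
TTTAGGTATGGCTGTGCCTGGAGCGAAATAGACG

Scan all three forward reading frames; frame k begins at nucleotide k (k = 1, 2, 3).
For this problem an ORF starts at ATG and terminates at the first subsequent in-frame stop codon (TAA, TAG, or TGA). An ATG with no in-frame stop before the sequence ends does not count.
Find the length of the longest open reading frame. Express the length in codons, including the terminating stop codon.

8

Frame 1: TTT AGG TAT GGC TGT GCC TGG AGC GAA ATA GAC — no ATG→stop ORF.
Frame 2: TTA GGT ATG GCT GTG CCT GGA GCG AAA TAG ACG — ATG at 8, stop TAG at 29 → 24 nt.
Frame 3: TAG GTA TGG CTG TGC CTG GAG CGA AAT AGA — no ATG→stop ORF.
Longest: frame 2, positions 8–31, 24 nt = 8 codons = 7 aa. → 8 codons.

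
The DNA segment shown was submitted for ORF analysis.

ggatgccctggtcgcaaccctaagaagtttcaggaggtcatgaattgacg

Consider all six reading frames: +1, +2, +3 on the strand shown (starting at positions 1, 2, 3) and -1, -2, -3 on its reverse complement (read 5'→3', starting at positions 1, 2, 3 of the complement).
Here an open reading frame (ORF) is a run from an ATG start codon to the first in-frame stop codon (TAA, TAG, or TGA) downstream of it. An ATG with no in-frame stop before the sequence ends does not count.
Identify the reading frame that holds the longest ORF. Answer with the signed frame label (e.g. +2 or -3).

+3

Reverse complement (5'→3'): CGTCAATTCATGACCTCCTGAAACTTCTTAGGGTTGCGACCAGGGCATCC
Frame +1: GGA TGC CCT GGT CGC AAC CCT AAG AAG TTT CAG GAG GTC ATG AAT TGA — ATG at 40, stop TGA at 46 → 9 nt.
Frame +2: GAT GCC CTG GTC GCA ACC CTA AGA AGT TTC AGG AGG TCA TGA ATT GAC — no ATG→stop ORF.
Frame +3: ATG CCC TGG TCG CAA CCC TAA GAA GTT TCA GGA GGT CAT GAA TTG ACG — ATG at 3, stop TAA at 21 → 21 nt.
Frame -1: CGT CAA TTC ATG ACC TCC TGA AAC TTC TTA GGG TTG CGA CCA GGG CAT — ATG at 10, stop TGA at 19 → 12 nt.
Frame -2: GTC AAT TCA TGA CCT CCT GAA ACT TCT TAG GGT TGC GAC CAG GGC ATC — no ATG→stop ORF.
Frame -3: TCA ATT CAT GAC CTC CTG AAA CTT CTT AGG GTT GCG ACC AGG GCA TCC — no ATG→stop ORF.
Longest ORF is 21 nt in frame +3 (positions 3–23).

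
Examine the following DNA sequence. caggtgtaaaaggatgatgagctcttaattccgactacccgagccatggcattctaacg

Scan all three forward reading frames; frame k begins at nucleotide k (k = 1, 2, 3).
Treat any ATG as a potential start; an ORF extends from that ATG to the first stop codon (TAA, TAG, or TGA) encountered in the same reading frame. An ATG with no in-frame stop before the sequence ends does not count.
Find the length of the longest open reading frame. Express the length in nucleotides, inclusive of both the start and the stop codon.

15

Frame 1: CAG GTG TAA AAG GAT GAT GAG CTC TTA ATT CCG ACT ACC CGA GCC ATG GCA TTC TAA — ATG at 46, stop TAA at 55 → 12 nt.
Frame 2: AGG TGT AAA AGG ATG ATG AGC TCT TAA TTC CGA CTA CCC GAG CCA TGG CAT TCT AAC — ATG at 14, stop TAA at 26 → 15 nt; ATG at 17, stop TAA at 26 → 12 nt.
Frame 3: GGT GTA AAA GGA TGA TGA GCT CTT AAT TCC GAC TAC CCG AGC CAT GGC ATT CTA ACG — no ATG→stop ORF.
Longest: frame 2, positions 14–28, 15 nt = 5 codons = 4 aa. → 15 nucleotides.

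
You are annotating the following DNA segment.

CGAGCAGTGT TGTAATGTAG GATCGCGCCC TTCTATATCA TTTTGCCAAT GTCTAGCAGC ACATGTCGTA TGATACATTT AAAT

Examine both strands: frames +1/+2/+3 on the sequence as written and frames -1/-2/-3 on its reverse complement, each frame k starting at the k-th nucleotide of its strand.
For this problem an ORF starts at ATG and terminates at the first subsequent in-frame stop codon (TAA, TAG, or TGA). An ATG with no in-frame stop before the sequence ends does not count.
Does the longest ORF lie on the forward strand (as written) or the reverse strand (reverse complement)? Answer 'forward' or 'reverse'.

Reverse complement (5'→3'): ATTTAAATGTATCATACGACATGTGCTGCTAGACATTGGCAAAATGATATAGAAGGGCGCGATCCTACATTACAACACTGCTCG
Frame +1: CGA GCA GTG TTG TAA TGT AGG ATC GCG CCC TTC TAT ATC ATT TTG CCA ATG TCT AGC AGC ACA TGT CGT ATG ATA CAT TTA AAT — no ATG→stop ORF.
Frame +2: GAG CAG TGT TGT AAT GTA GGA TCG CGC CCT TCT ATA TCA TTT TGC CAA TGT CTA GCA GCA CAT GTC GTA TGA TAC ATT TAA — no ATG→stop ORF.
Frame +3: AGC AGT GTT GTA ATG TAG GAT CGC GCC CTT CTA TAT CAT TTT GCC AAT GTC TAG CAG CAC ATG TCG TAT GAT ACA TTT AAA — ATG at 15, stop TAG at 18 → 6 nt.
Frame -1: ATT TAA ATG TAT CAT ACG ACA TGT GCT GCT AGA CAT TGG CAA AAT GAT ATA GAA GGG CGC GAT CCT ACA TTA CAA CAC TGC TCG — no ATG→stop ORF.
Frame -2: TTT AAA TGT ATC ATA CGA CAT GTG CTG CTA GAC ATT GGC AAA ATG ATA TAG AAG GGC GCG ATC CTA CAT TAC AAC ACT GCT — ATG at 44, stop TAG at 50 → 9 nt.
Frame -3: TTA AAT GTA TCA TAC GAC ATG TGC TGC TAG ACA TTG GCA AAA TGA TAT AGA AGG GCG CGA TCC TAC ATT ACA ACA CTG CTC — ATG at 21, stop TAG at 30 → 12 nt.
Forward-strand max 6 nt; reverse-strand max 12 nt. The reverse strand has the longer ORF.

reverse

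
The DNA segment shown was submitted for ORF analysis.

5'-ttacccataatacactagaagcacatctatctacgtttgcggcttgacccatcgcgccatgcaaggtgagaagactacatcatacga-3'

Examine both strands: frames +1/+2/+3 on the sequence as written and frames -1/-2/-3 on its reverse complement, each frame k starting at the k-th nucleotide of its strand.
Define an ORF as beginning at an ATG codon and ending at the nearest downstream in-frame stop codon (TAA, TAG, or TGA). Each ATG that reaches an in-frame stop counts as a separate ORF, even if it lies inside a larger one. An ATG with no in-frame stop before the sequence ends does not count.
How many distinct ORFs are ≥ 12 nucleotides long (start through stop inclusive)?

2

Reverse complement (5'→3'): TCGTATGATGTAGTCTTCTCACCTTGCATGGCGCGATGGGTCAAGCCGCAAACGTAGATAGATGTGCTTCTAGTGTATTATGGGTAA
Frame +1: TTA CCC ATA ATA CAC TAG AAG CAC ATC TAT CTA CGT TTG CGG CTT GAC CCA TCG CGC CAT GCA AGG TGA GAA GAC TAC ATC ATA CGA — no ATG→stop ORF.
Frame +2: TAC CCA TAA TAC ACT AGA AGC ACA TCT ATC TAC GTT TGC GGC TTG ACC CAT CGC GCC ATG CAA GGT GAG AAG ACT ACA TCA TAC — no ATG→stop ORF.
Frame +3: ACC CAT AAT ACA CTA GAA GCA CAT CTA TCT ACG TTT GCG GCT TGA CCC ATC GCG CCA TGC AAG GTG AGA AGA CTA CAT CAT ACG — no ATG→stop ORF.
Frame -1: TCG TAT GAT GTA GTC TTC TCA CCT TGC ATG GCG CGA TGG GTC AAG CCG CAA ACG TAG ATA GAT GTG CTT CTA GTG TAT TAT GGG TAA — ATG at 28, stop TAG at 55 → 30 nt.
Frame -2: CGT ATG ATG TAG TCT TCT CAC CTT GCA TGG CGC GAT GGG TCA AGC CGC AAA CGT AGA TAG ATG TGC TTC TAG TGT ATT ATG GGT — ATG at 5, stop TAG at 11 → 9 nt; ATG at 8, stop TAG at 11 → 6 nt; ATG at 62, stop TAG at 71 → 12 nt.
Frame -3: GTA TGA TGT AGT CTT CTC ACC TTG CAT GGC GCG ATG GGT CAA GCC GCA AAC GTA GAT AGA TGT GCT TCT AGT GTA TTA TGG GTA — no ATG→stop ORF.
ORFs ≥ 12 nucleotides: frame -1 28–57 (30 nucleotides), frame -2 62–73 (12 nucleotides). Count = 2.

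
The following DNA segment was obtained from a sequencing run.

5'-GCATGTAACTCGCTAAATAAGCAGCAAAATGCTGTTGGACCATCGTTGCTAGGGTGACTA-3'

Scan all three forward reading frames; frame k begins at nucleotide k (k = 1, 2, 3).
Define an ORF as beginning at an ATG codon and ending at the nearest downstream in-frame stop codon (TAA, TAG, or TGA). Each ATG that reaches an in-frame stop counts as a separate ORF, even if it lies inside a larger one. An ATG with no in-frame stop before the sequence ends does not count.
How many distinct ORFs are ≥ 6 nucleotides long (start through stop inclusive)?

Frame 1: GCA TGT AAC TCG CTA AAT AAG CAG CAA AAT GCT GTT GGA CCA TCG TTG CTA GGG TGA CTA — no ATG→stop ORF.
Frame 2: CAT GTA ACT CGC TAA ATA AGC AGC AAA ATG CTG TTG GAC CAT CGT TGC TAG GGT GAC — ATG at 29, stop TAG at 50 → 24 nt.
Frame 3: ATG TAA CTC GCT AAA TAA GCA GCA AAA TGC TGT TGG ACC ATC GTT GCT AGG GTG ACT — ATG at 3, stop TAA at 6 → 6 nt.
ORFs ≥ 6 nucleotides: frame 2 29–52 (24 nucleotides), frame 3 3–8 (6 nucleotides). Count = 2.

2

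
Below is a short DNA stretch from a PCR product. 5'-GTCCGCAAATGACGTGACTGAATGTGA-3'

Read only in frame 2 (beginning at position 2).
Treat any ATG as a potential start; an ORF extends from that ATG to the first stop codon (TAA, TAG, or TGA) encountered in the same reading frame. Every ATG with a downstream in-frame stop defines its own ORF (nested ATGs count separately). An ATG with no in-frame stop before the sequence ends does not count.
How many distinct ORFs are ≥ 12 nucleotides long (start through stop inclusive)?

Frame 2: TCC GCA AAT GAC GTG ACT GAA TGT — no ATG→stop ORF.
No ORF reaches 12 nucleotides. Count = 0.

0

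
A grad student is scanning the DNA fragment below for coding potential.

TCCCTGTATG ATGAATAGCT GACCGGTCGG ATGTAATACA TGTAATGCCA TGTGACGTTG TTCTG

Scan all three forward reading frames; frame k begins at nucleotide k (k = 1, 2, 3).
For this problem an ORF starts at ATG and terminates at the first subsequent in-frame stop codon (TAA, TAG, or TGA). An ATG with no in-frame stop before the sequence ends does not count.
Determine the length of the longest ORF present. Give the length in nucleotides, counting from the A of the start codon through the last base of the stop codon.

Frame 1: TCC CTG TAT GAT GAA TAG CTG ACC GGT CGG ATG TAA TAC ATG TAA TGC CAT GTG ACG TTG TTC — ATG at 31, stop TAA at 34 → 6 nt; ATG at 40, stop TAA at 43 → 6 nt.
Frame 2: CCC TGT ATG ATG AAT AGC TGA CCG GTC GGA TGT AAT ACA TGT AAT GCC ATG TGA CGT TGT TCT — ATG at 8, stop TGA at 20 → 15 nt; ATG at 11, stop TGA at 20 → 12 nt; ATG at 50, stop TGA at 53 → 6 nt.
Frame 3: CCT GTA TGA TGA ATA GCT GAC CGG TCG GAT GTA ATA CAT GTA ATG CCA TGT GAC GTT GTT CTG — no ATG→stop ORF.
Longest: frame 2, positions 8–22, 15 nt = 5 codons = 4 aa. → 15 nucleotides.

15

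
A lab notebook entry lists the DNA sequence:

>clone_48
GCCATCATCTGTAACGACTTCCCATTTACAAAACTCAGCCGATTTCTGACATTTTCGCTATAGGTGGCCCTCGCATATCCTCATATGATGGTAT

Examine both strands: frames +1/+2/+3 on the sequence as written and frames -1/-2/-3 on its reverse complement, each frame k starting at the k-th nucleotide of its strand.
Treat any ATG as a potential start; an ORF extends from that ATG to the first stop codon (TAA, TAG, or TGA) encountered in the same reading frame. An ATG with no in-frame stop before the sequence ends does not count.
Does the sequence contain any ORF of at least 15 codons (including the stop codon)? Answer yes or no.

Reverse complement (5'→3'): ATACCATCATATGAGGATATGCGAGGGCCACCTATAGCGAAAATGTCAGAAATCGGCTGAGTTTTGTAAATGGGAAGTCGTTACAGATGATGGC
Frame +1: GCC ATC ATC TGT AAC GAC TTC CCA TTT ACA AAA CTC AGC CGA TTT CTG ACA TTT TCG CTA TAG GTG GCC CTC GCA TAT CCT CAT ATG ATG GTA — no ATG→stop ORF.
Frame +2: CCA TCA TCT GTA ACG ACT TCC CAT TTA CAA AAC TCA GCC GAT TTC TGA CAT TTT CGC TAT AGG TGG CCC TCG CAT ATC CTC ATA TGA TGG TAT — no ATG→stop ORF.
Frame +3: CAT CAT CTG TAA CGA CTT CCC ATT TAC AAA ACT CAG CCG ATT TCT GAC ATT TTC GCT ATA GGT GGC CCT CGC ATA TCC TCA TAT GAT GGT — no ATG→stop ORF.
Frame -1: ATA CCA TCA TAT GAG GAT ATG CGA GGG CCA CCT ATA GCG AAA ATG TCA GAA ATC GGC TGA GTT TTG TAA ATG GGA AGT CGT TAC AGA TGA TGG — ATG at 19, stop TGA at 58 → 42 nt; ATG at 43, stop TGA at 58 → 18 nt; ATG at 70, stop TGA at 88 → 21 nt.
Frame -2: TAC CAT CAT ATG AGG ATA TGC GAG GGC CAC CTA TAG CGA AAA TGT CAG AAA TCG GCT GAG TTT TGT AAA TGG GAA GTC GTT ACA GAT GAT GGC — ATG at 11, stop TAG at 35 → 27 nt.
Frame -3: ACC ATC ATA TGA GGA TAT GCG AGG GCC ACC TAT AGC GAA AAT GTC AGA AAT CGG CTG AGT TTT GTA AAT GGG AAG TCG TTA CAG ATG ATG — no ATG→stop ORF.
Largest ORF found is 14 codons < 15, so no.

no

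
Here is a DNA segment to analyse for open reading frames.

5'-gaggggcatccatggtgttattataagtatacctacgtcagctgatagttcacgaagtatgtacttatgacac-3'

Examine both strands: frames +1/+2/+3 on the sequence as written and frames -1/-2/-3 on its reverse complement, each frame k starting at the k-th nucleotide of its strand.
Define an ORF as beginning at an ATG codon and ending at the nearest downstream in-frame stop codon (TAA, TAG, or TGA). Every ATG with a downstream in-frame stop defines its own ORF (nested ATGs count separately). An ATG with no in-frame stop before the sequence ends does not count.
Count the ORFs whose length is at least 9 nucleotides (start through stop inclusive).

2

Reverse complement (5'→3'): GTGTCATAAGTACATACTTCGTGAACTATCAGCTGACGTAGGTATACTTATAATAACACCATGGATGCCCCTC
Frame +1: GAG GGG CAT CCA TGG TGT TAT TAT AAG TAT ACC TAC GTC AGC TGA TAG TTC ACG AAG TAT GTA CTT ATG ACA — no ATG→stop ORF.
Frame +2: AGG GGC ATC CAT GGT GTT ATT ATA AGT ATA CCT ACG TCA GCT GAT AGT TCA CGA AGT ATG TAC TTA TGA CAC — ATG at 59, stop TGA at 68 → 12 nt.
Frame +3: GGG GCA TCC ATG GTG TTA TTA TAA GTA TAC CTA CGT CAG CTG ATA GTT CAC GAA GTA TGT ACT TAT GAC — ATG at 12, stop TAA at 24 → 15 nt.
Frame -1: GTG TCA TAA GTA CAT ACT TCG TGA ACT ATC AGC TGA CGT AGG TAT ACT TAT AAT AAC ACC ATG GAT GCC CCT — no ATG→stop ORF.
Frame -2: TGT CAT AAG TAC ATA CTT CGT GAA CTA TCA GCT GAC GTA GGT ATA CTT ATA ATA ACA CCA TGG ATG CCC CTC — no ATG→stop ORF.
Frame -3: GTC ATA AGT ACA TAC TTC GTG AAC TAT CAG CTG ACG TAG GTA TAC TTA TAA TAA CAC CAT GGA TGC CCC — no ATG→stop ORF.
ORFs ≥ 9 nucleotides: frame +2 59–70 (12 nucleotides), frame +3 12–26 (15 nucleotides). Count = 2.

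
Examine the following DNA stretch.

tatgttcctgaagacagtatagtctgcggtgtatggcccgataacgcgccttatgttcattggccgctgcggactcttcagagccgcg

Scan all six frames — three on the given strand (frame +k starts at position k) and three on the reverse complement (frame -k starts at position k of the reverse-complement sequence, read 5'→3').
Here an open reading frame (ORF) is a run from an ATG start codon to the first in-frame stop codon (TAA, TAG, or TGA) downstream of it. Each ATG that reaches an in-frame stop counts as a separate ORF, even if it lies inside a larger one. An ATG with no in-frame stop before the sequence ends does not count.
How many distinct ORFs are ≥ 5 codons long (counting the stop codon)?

Reverse complement (5'→3'): CGCGGCTCTGAAGAGTCCGCAGCGGCCAATGAACATAAGGCGCGTTATCGGGCCATACACCGCAGACTATACTGTCTTCAGGAACATA
Frame +1: TAT GTT CCT GAA GAC AGT ATA GTC TGC GGT GTA TGG CCC GAT AAC GCG CCT TAT GTT CAT TGG CCG CTG CGG ACT CTT CAG AGC CGC — no ATG→stop ORF.
Frame +2: ATG TTC CTG AAG ACA GTA TAG TCT GCG GTG TAT GGC CCG ATA ACG CGC CTT ATG TTC ATT GGC CGC TGC GGA CTC TTC AGA GCC GCG — ATG at 2, stop TAG at 20 → 21 nt.
Frame +3: TGT TCC TGA AGA CAG TAT AGT CTG CGG TGT ATG GCC CGA TAA CGC GCC TTA TGT TCA TTG GCC GCT GCG GAC TCT TCA GAG CCG — ATG at 33, stop TAA at 42 → 12 nt.
Frame -1: CGC GGC TCT GAA GAG TCC GCA GCG GCC AAT GAA CAT AAG GCG CGT TAT CGG GCC ATA CAC CGC AGA CTA TAC TGT CTT CAG GAA CAT — no ATG→stop ORF.
Frame -2: GCG GCT CTG AAG AGT CCG CAG CGG CCA ATG AAC ATA AGG CGC GTT ATC GGG CCA TAC ACC GCA GAC TAT ACT GTC TTC AGG AAC ATA — no ATG→stop ORF.
Frame -3: CGG CTC TGA AGA GTC CGC AGC GGC CAA TGA ACA TAA GGC GCG TTA TCG GGC CAT ACA CCG CAG ACT ATA CTG TCT TCA GGA ACA — no ATG→stop ORF.
ORFs ≥ 5 codons: frame +2 2–22 (7 codons). Count = 1.

1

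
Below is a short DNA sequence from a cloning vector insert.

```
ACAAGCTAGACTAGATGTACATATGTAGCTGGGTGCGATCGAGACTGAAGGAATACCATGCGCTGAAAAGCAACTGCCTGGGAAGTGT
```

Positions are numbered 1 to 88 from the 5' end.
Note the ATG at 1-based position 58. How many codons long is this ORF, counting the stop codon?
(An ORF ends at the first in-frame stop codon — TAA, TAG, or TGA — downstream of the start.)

3

Codons from position 58: ATG (58–60), CGC (61–63), TGA (64–66).
TGA is the first in-frame stop; that's 3 codons including the stop.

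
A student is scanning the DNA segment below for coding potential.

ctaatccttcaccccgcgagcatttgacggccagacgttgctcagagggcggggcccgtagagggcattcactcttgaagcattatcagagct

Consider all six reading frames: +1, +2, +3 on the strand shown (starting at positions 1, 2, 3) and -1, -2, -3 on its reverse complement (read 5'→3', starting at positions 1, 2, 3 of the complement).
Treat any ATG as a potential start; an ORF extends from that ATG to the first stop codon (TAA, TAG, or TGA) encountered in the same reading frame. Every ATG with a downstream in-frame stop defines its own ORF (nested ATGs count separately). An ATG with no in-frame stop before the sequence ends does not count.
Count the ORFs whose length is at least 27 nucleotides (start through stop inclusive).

1

Reverse complement (5'→3'): AGCTCTGATAATGCTTCAAGAGTGAATGCCCTCTACGGGCCCCGCCCTCTGAGCAACGTCTGGCCGTCAAATGCTCGCGGGGTGAAGGATTAG
Frame +1: CTA ATC CTT CAC CCC GCG AGC ATT TGA CGG CCA GAC GTT GCT CAG AGG GCG GGG CCC GTA GAG GGC ATT CAC TCT TGA AGC ATT ATC AGA GCT — no ATG→stop ORF.
Frame +2: TAA TCC TTC ACC CCG CGA GCA TTT GAC GGC CAG ACG TTG CTC AGA GGG CGG GGC CCG TAG AGG GCA TTC ACT CTT GAA GCA TTA TCA GAG — no ATG→stop ORF.
Frame +3: AAT CCT TCA CCC CGC GAG CAT TTG ACG GCC AGA CGT TGC TCA GAG GGC GGG GCC CGT AGA GGG CAT TCA CTC TTG AAG CAT TAT CAG AGC — no ATG→stop ORF.
Frame -1: AGC TCT GAT AAT GCT TCA AGA GTG AAT GCC CTC TAC GGG CCC CGC CCT CTG AGC AAC GTC TGG CCG TCA AAT GCT CGC GGG GTG AAG GAT TAG — no ATG→stop ORF.
Frame -2: GCT CTG ATA ATG CTT CAA GAG TGA ATG CCC TCT ACG GGC CCC GCC CTC TGA GCA ACG TCT GGC CGT CAA ATG CTC GCG GGG TGA AGG ATT — ATG at 11, stop TGA at 23 → 15 nt; ATG at 26, stop TGA at 50 → 27 nt; ATG at 71, stop TGA at 83 → 15 nt.
Frame -3: CTC TGA TAA TGC TTC AAG AGT GAA TGC CCT CTA CGG GCC CCG CCC TCT GAG CAA CGT CTG GCC GTC AAA TGC TCG CGG GGT GAA GGA TTA — no ATG→stop ORF.
ORFs ≥ 27 nucleotides: frame -2 26–52 (27 nucleotides). Count = 1.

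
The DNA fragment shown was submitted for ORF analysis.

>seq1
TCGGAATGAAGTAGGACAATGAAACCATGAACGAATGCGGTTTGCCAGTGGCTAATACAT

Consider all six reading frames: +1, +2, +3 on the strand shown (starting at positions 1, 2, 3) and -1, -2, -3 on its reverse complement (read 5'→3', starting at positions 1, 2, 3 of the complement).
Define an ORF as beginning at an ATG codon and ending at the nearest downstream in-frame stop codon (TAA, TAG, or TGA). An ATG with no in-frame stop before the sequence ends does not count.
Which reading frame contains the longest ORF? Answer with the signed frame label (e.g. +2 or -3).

+2

Reverse complement (5'→3'): ATGTATTAGCCACTGGCAAACCGCATTCGTTCATGGTTTCATTGTCCTACTTCATTCCGA
Frame +1: TCG GAA TGA AGT AGG ACA ATG AAA CCA TGA ACG AAT GCG GTT TGC CAG TGG CTA ATA CAT — ATG at 19, stop TGA at 28 → 12 nt.
Frame +2: CGG AAT GAA GTA GGA CAA TGA AAC CAT GAA CGA ATG CGG TTT GCC AGT GGC TAA TAC — ATG at 35, stop TAA at 53 → 21 nt.
Frame +3: GGA ATG AAG TAG GAC AAT GAA ACC ATG AAC GAA TGC GGT TTG CCA GTG GCT AAT ACA — ATG at 6, stop TAG at 12 → 9 nt.
Frame -1: ATG TAT TAG CCA CTG GCA AAC CGC ATT CGT TCA TGG TTT CAT TGT CCT ACT TCA TTC CGA — ATG at 1, stop TAG at 7 → 9 nt.
Frame -2: TGT ATT AGC CAC TGG CAA ACC GCA TTC GTT CAT GGT TTC ATT GTC CTA CTT CAT TCC — no ATG→stop ORF.
Frame -3: GTA TTA GCC ACT GGC AAA CCG CAT TCG TTC ATG GTT TCA TTG TCC TAC TTC ATT CCG — no ATG→stop ORF.
Longest ORF is 21 nt in frame +2 (positions 35–55).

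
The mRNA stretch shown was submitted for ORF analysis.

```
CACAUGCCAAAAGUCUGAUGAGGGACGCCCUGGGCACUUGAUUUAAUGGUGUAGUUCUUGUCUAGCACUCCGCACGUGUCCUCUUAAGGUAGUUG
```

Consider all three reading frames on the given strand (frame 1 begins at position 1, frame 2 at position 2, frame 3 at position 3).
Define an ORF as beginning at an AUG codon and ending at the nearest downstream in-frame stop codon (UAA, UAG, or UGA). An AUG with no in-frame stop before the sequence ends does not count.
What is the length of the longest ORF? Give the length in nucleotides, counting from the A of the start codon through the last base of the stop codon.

24

Frame 1: CAC AUG CCA AAA GUC UGA UGA GGG ACG CCC UGG GCA CUU GAU UUA AUG GUG UAG UUC UUG UCU AGC ACU CCG CAC GUG UCC UCU UAA GGU AGU — AUG at 4, stop UGA at 16 → 15 nt; AUG at 46, stop UAG at 52 → 9 nt.
Frame 2: ACA UGC CAA AAG UCU GAU GAG GGA CGC CCU GGG CAC UUG AUU UAA UGG UGU AGU UCU UGU CUA GCA CUC CGC ACG UGU CCU CUU AAG GUA GUU — no AUG→stop ORF.
Frame 3: CAU GCC AAA AGU CUG AUG AGG GAC GCC CUG GGC ACU UGA UUU AAU GGU GUA GUU CUU GUC UAG CAC UCC GCA CGU GUC CUC UUA AGG UAG UUG — AUG at 18, stop UGA at 39 → 24 nt.
Longest: frame 3, positions 18–41, 24 nt = 8 codons = 7 aa. → 24 nucleotides.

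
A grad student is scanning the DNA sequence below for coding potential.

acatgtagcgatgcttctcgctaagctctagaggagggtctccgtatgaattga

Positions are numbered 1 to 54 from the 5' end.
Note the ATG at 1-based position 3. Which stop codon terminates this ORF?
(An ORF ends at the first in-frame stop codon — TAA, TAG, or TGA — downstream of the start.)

TAG

Codons from position 3: ATG (3–5), TAG (6–8).
The first in-frame stop codon is TAG.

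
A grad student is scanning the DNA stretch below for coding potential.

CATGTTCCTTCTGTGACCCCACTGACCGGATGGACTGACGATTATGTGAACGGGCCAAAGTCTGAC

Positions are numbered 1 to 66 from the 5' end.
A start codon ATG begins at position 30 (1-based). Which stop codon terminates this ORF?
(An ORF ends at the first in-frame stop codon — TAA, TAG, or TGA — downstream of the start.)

TGA

Codons from position 30: ATG (30–32), GAC (33–35), TGA (36–38).
The first in-frame stop codon is TGA.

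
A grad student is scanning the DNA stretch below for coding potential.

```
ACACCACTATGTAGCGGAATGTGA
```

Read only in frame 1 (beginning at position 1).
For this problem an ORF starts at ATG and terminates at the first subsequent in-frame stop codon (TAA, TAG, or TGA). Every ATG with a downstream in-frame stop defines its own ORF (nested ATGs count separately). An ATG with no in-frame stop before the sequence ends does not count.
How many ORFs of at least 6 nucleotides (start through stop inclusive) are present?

Frame 1: ACA CCA CTA TGT AGC GGA ATG TGA — ATG at 19, stop TGA at 22 → 6 nt.
ORFs ≥ 6 nucleotides: frame 1 19–24 (6 nucleotides). Count = 1.

1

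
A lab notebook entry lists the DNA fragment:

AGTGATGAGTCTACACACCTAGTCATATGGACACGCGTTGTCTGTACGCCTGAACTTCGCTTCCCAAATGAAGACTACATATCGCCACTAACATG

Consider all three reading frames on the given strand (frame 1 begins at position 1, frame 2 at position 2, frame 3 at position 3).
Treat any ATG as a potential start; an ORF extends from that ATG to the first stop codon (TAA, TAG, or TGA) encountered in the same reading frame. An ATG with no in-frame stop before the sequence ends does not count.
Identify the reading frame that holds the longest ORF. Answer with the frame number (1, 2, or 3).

3

Frame 1: AGT GAT GAG TCT ACA CAC CTA GTC ATA TGG ACA CGC GTT GTC TGT ACG CCT GAA CTT CGC TTC CCA AAT GAA GAC TAC ATA TCG CCA CTA ACA — no ATG→stop ORF.
Frame 2: GTG ATG AGT CTA CAC ACC TAG TCA TAT GGA CAC GCG TTG TCT GTA CGC CTG AAC TTC GCT TCC CAA ATG AAG ACT ACA TAT CGC CAC TAA CAT — ATG at 5, stop TAG at 20 → 18 nt; ATG at 68, stop TAA at 89 → 24 nt.
Frame 3: TGA TGA GTC TAC ACA CCT AGT CAT ATG GAC ACG CGT TGT CTG TAC GCC TGA ACT TCG CTT CCC AAA TGA AGA CTA CAT ATC GCC ACT AAC ATG — ATG at 27, stop TGA at 51 → 27 nt.
Longest ORF is 27 nt in frame 3 (positions 27–53).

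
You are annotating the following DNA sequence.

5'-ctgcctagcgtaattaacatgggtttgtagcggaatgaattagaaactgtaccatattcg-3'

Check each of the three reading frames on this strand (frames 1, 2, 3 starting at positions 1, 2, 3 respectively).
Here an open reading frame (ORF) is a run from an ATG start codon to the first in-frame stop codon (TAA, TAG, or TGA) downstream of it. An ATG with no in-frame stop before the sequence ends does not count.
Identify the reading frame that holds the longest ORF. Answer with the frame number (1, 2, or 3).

Frame 1: CTG CCT AGC GTA ATT AAC ATG GGT TTG TAG CGG AAT GAA TTA GAA ACT GTA CCA TAT TCG — ATG at 19, stop TAG at 28 → 12 nt.
Frame 2: TGC CTA GCG TAA TTA ACA TGG GTT TGT AGC GGA ATG AAT TAG AAA CTG TAC CAT ATT — ATG at 35, stop TAG at 41 → 9 nt.
Frame 3: GCC TAG CGT AAT TAA CAT GGG TTT GTA GCG GAA TGA ATT AGA AAC TGT ACC ATA TTC — no ATG→stop ORF.
Longest ORF is 12 nt in frame 1 (positions 19–30).

1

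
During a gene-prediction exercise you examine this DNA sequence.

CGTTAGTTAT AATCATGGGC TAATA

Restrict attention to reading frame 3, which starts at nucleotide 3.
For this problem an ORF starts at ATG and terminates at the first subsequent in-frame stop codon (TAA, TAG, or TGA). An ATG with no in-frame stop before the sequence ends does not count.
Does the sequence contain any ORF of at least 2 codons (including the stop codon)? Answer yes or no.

yes

Frame 3: TTA GTT ATA ATC ATG GGC TAA — ATG at 15, stop TAA at 21 → 9 nt.
Frame 3 has an ORF of 3 codons (positions 15–23) ≥ 2, so yes.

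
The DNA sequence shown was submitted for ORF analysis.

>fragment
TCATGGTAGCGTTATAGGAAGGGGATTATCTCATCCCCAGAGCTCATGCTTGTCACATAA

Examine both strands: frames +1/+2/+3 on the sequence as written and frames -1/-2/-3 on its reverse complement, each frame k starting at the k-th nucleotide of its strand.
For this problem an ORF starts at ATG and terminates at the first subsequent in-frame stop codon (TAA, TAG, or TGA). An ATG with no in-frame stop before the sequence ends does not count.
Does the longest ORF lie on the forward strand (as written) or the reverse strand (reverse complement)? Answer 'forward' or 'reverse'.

Reverse complement (5'→3'): TTATGTGACAAGCATGAGCTCTGGGGATGAGATAATCCCCTTCCTATAACGCTACCATGA
Frame +1: TCA TGG TAG CGT TAT AGG AAG GGG ATT ATC TCA TCC CCA GAG CTC ATG CTT GTC ACA TAA — ATG at 46, stop TAA at 58 → 15 nt.
Frame +2: CAT GGT AGC GTT ATA GGA AGG GGA TTA TCT CAT CCC CAG AGC TCA TGC TTG TCA CAT — no ATG→stop ORF.
Frame +3: ATG GTA GCG TTA TAG GAA GGG GAT TAT CTC ATC CCC AGA GCT CAT GCT TGT CAC ATA — ATG at 3, stop TAG at 15 → 15 nt.
Frame -1: TTA TGT GAC AAG CAT GAG CTC TGG GGA TGA GAT AAT CCC CTT CCT ATA ACG CTA CCA TGA — no ATG→stop ORF.
Frame -2: TAT GTG ACA AGC ATG AGC TCT GGG GAT GAG ATA ATC CCC TTC CTA TAA CGC TAC CAT — ATG at 14, stop TAA at 47 → 36 nt.
Frame -3: ATG TGA CAA GCA TGA GCT CTG GGG ATG AGA TAA TCC CCT TCC TAT AAC GCT ACC ATG — ATG at 3, stop TGA at 6 → 6 nt; ATG at 27, stop TAA at 33 → 9 nt.
Forward-strand max 15 nt; reverse-strand max 36 nt. The reverse strand has the longer ORF.

reverse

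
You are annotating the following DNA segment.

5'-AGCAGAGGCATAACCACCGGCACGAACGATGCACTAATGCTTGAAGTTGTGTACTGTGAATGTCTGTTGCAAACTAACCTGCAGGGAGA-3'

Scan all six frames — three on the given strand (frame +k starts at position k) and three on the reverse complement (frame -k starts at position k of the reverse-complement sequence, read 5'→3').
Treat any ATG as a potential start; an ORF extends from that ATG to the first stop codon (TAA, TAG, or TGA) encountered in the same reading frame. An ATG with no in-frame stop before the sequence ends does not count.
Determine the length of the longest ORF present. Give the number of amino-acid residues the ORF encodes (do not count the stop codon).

Reverse complement (5'→3'): TCTCCCTGCAGGTTAGTTTGCAACAGACATTCACAGTACACAACTTCAAGCATTAGTGCATCGTTCGTGCCGGTGGTTATGCCTCTGCT
Frame +1: AGC AGA GGC ATA ACC ACC GGC ACG AAC GAT GCA CTA ATG CTT GAA GTT GTG TAC TGT GAA TGT CTG TTG CAA ACT AAC CTG CAG GGA — no ATG→stop ORF.
Frame +2: GCA GAG GCA TAA CCA CCG GCA CGA ACG ATG CAC TAA TGC TTG AAG TTG TGT ACT GTG AAT GTC TGT TGC AAA CTA ACC TGC AGG GAG — ATG at 29, stop TAA at 35 → 9 nt.
Frame +3: CAG AGG CAT AAC CAC CGG CAC GAA CGA TGC ACT AAT GCT TGA AGT TGT GTA CTG TGA ATG TCT GTT GCA AAC TAA CCT GCA GGG AGA — ATG at 60, stop TAA at 75 → 18 nt.
Frame -1: TCT CCC TGC AGG TTA GTT TGC AAC AGA CAT TCA CAG TAC ACA ACT TCA AGC ATT AGT GCA TCG TTC GTG CCG GTG GTT ATG CCT CTG — no ATG→stop ORF.
Frame -2: CTC CCT GCA GGT TAG TTT GCA ACA GAC ATT CAC AGT ACA CAA CTT CAA GCA TTA GTG CAT CGT TCG TGC CGG TGG TTA TGC CTC TGC — no ATG→stop ORF.
Frame -3: TCC CTG CAG GTT AGT TTG CAA CAG ACA TTC ACA GTA CAC AAC TTC AAG CAT TAG TGC ATC GTT CGT GCC GGT GGT TAT GCC TCT GCT — no ATG→stop ORF.
Longest: frame +3, positions 60–77, 18 nt = 6 codons = 5 aa. → 5 amino acids.

5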